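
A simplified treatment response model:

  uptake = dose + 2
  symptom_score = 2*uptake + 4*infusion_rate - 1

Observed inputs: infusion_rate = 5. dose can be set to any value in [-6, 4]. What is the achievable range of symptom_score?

Substituting into the symptom_score equation gives symptom_score = 2*dose + 23.
Linear in dose, so extremes are at the endpoints: dose = -6 gives symptom_score = 11; dose = 4 gives symptom_score = 31.

11 to 31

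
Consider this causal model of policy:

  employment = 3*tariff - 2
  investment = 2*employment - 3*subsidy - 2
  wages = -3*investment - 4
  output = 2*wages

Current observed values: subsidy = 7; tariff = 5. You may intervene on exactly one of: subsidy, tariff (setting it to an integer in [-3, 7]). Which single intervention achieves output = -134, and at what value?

Intervening on subsidy: with other inputs at their observed values, output = 18*subsidy - 152. Solving for -134 gives subsidy = 1, within [-3, 7].
Intervening on tariff: output = -36*tariff + 154. Reaching -134 requires tariff = 8, outside [-3, 7].

set subsidy = 1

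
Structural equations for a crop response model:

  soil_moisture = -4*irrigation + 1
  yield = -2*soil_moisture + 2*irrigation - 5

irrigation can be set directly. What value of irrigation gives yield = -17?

Substituting into the yield equation gives yield = 10*irrigation - 7.
Solve 10*irrigation - 7 = -17: irrigation = (-17 + 7) / 10 = -1.

irrigation = -1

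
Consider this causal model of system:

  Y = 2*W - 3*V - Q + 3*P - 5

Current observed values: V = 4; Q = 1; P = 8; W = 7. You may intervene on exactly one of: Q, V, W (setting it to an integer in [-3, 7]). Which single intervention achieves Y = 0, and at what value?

Intervening on Q: Y = -Q + 21. Reaching 0 requires Q = 21, outside [-3, 7].
Intervening on V: Y = -3*V + 32. Reaching 0 requires V = 32/3, not an integer.
Intervening on W: with other inputs at their observed values, Y = 2*W + 6. Solving for 0 gives W = -3, within [-3, 7].

set W = -3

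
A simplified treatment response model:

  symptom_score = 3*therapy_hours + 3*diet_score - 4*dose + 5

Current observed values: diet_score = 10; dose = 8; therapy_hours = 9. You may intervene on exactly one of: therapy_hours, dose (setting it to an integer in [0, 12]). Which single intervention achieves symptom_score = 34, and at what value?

Intervening on therapy_hours: symptom_score = 3*therapy_hours + 3. Reaching 34 requires therapy_hours = 31/3, not an integer.
Intervening on dose: with other inputs at their observed values, symptom_score = -4*dose + 62. Solving for 34 gives dose = 7, within [0, 12].

set dose = 7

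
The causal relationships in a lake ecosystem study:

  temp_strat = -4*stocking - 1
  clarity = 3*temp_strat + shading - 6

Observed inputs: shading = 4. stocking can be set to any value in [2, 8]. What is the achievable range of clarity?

-101 to -29

Substituting into the clarity equation gives clarity = -12*stocking - 5.
Linear in stocking, so extremes are at the endpoints: stocking = 2 gives clarity = -29; stocking = 8 gives clarity = -101.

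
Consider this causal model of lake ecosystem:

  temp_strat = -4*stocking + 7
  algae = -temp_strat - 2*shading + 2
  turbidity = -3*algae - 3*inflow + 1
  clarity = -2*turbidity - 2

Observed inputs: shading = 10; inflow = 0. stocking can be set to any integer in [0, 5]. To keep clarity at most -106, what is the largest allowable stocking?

Substituting into the algae equation gives algae = 4*stocking - 25.
So turbidity = -12*stocking + 76.
clarity becomes 24*stocking - 154.
Require 24*stocking - 154 ≤ -106, so stocking ≤ 2.
The largest integer in [0, 5] satisfying this is 2.

stocking = 2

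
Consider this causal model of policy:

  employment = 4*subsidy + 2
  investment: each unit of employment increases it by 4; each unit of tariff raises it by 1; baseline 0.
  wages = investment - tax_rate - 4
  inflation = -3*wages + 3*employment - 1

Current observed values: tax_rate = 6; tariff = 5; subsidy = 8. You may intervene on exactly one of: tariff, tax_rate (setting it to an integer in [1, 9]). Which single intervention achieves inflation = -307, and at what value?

set tax_rate = 1

Intervening on tariff: inflation = -3*tariff - 277. Reaching -307 requires tariff = 10, outside [1, 9].
Intervening on tax_rate: with other inputs at their observed values, inflation = 3*tax_rate - 310. Solving for -307 gives tax_rate = 1, within [1, 9].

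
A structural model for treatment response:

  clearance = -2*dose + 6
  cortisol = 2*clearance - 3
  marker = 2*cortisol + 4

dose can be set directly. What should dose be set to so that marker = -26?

Substituting into the cortisol equation gives cortisol = -4*dose + 9.
Substituting into the marker equation gives marker = -8*dose + 22.
Solve -8*dose + 22 = -26: dose = (-26 - 22) / -8 = 6.

dose = 6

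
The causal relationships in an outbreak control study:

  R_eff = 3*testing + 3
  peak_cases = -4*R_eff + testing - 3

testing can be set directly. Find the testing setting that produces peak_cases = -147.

testing = 12

Substituting into the peak_cases equation gives peak_cases = -11*testing - 15.
Solve -11*testing - 15 = -147: testing = (-147 + 15) / -11 = 12.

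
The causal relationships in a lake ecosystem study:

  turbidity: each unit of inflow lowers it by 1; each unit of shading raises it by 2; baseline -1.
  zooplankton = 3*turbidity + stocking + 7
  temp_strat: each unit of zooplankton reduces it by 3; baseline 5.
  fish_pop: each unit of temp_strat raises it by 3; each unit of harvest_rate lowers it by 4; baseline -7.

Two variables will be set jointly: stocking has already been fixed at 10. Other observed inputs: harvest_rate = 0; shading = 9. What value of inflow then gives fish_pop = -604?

With stocking held at 10:
Substituting into the turbidity equation gives turbidity = -inflow + 17.
Substituting into the zooplankton equation gives zooplankton = -3*inflow + 68.
temp_strat becomes 9*inflow - 199.
Substituting into the fish_pop equation gives fish_pop = 27*inflow - 604.
Solve 27*inflow - 604 = -604: inflow = (-604 + 604) / 27 = 0.

inflow = 0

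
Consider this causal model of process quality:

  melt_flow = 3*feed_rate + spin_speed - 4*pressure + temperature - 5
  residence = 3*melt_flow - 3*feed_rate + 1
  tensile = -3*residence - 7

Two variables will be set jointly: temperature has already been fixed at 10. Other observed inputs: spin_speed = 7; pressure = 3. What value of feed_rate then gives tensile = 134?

feed_rate = -8

With temperature held at 10:
Substituting into the melt_flow equation gives melt_flow = 3*feed_rate.
Substituting into the residence equation gives residence = 6*feed_rate + 1.
This gives tensile = -18*feed_rate - 10.
Solve -18*feed_rate - 10 = 134: feed_rate = (134 + 10) / -18 = -8.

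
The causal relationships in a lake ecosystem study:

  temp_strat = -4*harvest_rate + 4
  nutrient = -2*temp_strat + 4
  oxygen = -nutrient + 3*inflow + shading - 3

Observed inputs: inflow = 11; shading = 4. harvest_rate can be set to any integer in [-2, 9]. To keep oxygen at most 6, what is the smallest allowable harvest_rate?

harvest_rate = 4

Substituting into the nutrient equation gives nutrient = 8*harvest_rate - 4.
Substituting into the oxygen equation gives oxygen = -8*harvest_rate + 38.
Require -8*harvest_rate + 38 ≤ 6, so harvest_rate ≥ 4.
The smallest integer in [-2, 9] satisfying this is 4.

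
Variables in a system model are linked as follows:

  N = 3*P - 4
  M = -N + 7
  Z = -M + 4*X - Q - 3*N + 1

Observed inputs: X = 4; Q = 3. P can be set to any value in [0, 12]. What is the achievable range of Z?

-57 to 15

Substituting into the M equation gives M = -3*P + 11.
Substituting into the Z equation gives Z = -6*P + 15.
Linear in P, so extremes are at the endpoints: P = 0 gives Z = 15; P = 12 gives Z = -57.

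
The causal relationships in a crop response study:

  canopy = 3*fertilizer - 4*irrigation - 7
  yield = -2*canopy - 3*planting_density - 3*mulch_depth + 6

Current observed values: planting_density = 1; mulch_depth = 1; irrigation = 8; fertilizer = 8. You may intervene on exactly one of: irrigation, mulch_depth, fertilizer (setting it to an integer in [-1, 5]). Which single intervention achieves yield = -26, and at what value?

Intervening on irrigation: with other inputs at their observed values, yield = 8*irrigation - 34. Solving for -26 gives irrigation = 1, within [-1, 5].
Intervening on mulch_depth: yield = -3*mulch_depth + 33. Reaching -26 requires mulch_depth = 59/3, not an integer.
Intervening on fertilizer: yield = -6*fertilizer + 78. Reaching -26 requires fertilizer = 52/3, not an integer.

set irrigation = 1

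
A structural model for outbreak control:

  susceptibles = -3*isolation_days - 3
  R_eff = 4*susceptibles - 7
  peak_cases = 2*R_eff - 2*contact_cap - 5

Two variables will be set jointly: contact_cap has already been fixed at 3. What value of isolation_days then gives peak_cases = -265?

isolation_days = 9

With contact_cap held at 3:
Substituting into the R_eff equation gives R_eff = -12*isolation_days - 19.
Substituting into the peak_cases equation gives peak_cases = -24*isolation_days - 49.
Solve -24*isolation_days - 49 = -265: isolation_days = (-265 + 49) / -24 = 9.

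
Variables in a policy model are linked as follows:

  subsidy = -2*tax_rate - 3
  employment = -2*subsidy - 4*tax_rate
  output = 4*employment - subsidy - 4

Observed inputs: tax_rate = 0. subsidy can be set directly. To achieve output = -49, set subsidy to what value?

Intervening on subsidy fixes its value directly, overriding its dependence on tax_rate.
Substituting into the employment equation gives employment = -2*subsidy.
Substituting into the output equation gives output = -9*subsidy - 4.
Solve -9*subsidy - 4 = -49: subsidy = (-49 + 4) / -9 = 5.

subsidy = 5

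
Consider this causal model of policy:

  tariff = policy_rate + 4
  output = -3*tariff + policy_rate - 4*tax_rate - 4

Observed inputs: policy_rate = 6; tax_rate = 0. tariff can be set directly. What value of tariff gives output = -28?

tariff = 10

Intervening on tariff fixes its value directly, overriding its dependence on policy_rate.
Substituting into the output equation gives output = -3*tariff + 2.
Solve -3*tariff + 2 = -28: tariff = (-28 - 2) / -3 = 10.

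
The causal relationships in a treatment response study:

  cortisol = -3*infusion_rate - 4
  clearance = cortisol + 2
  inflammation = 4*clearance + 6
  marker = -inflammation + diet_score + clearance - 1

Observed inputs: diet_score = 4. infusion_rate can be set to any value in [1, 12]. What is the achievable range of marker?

Substituting into the clearance equation gives clearance = -3*infusion_rate - 2.
So inflammation = -12*infusion_rate - 2.
marker becomes 9*infusion_rate + 3.
Linear in infusion_rate, so extremes are at the endpoints: infusion_rate = 1 gives marker = 12; infusion_rate = 12 gives marker = 111.

12 to 111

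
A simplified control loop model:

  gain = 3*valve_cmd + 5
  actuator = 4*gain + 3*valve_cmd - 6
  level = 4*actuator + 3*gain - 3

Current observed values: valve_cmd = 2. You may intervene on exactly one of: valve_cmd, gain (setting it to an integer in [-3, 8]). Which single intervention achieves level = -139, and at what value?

Intervening on valve_cmd: with other inputs at their observed values, level = 69*valve_cmd + 68. Solving for -139 gives valve_cmd = -3, within [-3, 8].
Intervening on gain: level = 19*gain - 3. Reaching -139 requires gain = -136/19, not an integer.

set valve_cmd = -3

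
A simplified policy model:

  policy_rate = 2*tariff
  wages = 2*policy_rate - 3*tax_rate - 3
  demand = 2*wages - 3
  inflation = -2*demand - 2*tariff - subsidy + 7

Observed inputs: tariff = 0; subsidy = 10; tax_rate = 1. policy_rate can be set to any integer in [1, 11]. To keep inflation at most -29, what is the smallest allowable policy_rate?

policy_rate = 7

Intervening on policy_rate fixes its value directly, overriding its dependence on tariff.
Substituting into the wages equation gives wages = 2*policy_rate - 6.
This gives demand = 4*policy_rate - 15.
inflation becomes -8*policy_rate + 27.
Require -8*policy_rate + 27 ≤ -29, so policy_rate ≥ 7.
The smallest integer in [1, 11] satisfying this is 7.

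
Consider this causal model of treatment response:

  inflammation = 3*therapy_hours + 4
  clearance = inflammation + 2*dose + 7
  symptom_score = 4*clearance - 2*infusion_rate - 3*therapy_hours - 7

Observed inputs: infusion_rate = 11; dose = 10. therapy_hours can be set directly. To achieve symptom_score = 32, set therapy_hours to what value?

Substituting into the clearance equation gives clearance = 3*therapy_hours + 31.
So symptom_score = 9*therapy_hours + 95.
Solve 9*therapy_hours + 95 = 32: therapy_hours = (32 - 95) / 9 = -7.

therapy_hours = -7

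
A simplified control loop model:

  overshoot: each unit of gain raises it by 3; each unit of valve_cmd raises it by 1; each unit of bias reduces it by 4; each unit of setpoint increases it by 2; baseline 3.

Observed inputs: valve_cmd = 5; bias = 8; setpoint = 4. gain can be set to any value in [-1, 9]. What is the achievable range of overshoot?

Substituting into the overshoot equation gives overshoot = 3*gain - 16.
Linear in gain, so extremes are at the endpoints: gain = -1 gives overshoot = -19; gain = 9 gives overshoot = 11.

-19 to 11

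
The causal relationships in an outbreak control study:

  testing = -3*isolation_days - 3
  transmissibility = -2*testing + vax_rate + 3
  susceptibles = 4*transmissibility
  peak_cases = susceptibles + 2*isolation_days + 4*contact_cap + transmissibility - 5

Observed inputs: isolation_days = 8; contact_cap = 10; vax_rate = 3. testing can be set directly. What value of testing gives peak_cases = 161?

testing = -8

Intervening on testing fixes its value directly, overriding its dependence on isolation_days.
Substituting into the transmissibility equation gives transmissibility = -2*testing + 6.
So susceptibles = -8*testing + 24.
This gives peak_cases = -10*testing + 81.
Solve -10*testing + 81 = 161: testing = (161 - 81) / -10 = -8.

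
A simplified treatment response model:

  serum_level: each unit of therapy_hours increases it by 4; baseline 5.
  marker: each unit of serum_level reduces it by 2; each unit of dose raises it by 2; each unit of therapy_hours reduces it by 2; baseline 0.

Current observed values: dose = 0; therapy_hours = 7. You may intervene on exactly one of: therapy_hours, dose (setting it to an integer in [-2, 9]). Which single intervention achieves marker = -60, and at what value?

set therapy_hours = 5

Intervening on therapy_hours: with other inputs at their observed values, marker = -10*therapy_hours - 10. Solving for -60 gives therapy_hours = 5, within [-2, 9].
Intervening on dose: marker = 2*dose - 80. Reaching -60 requires dose = 10, outside [-2, 9].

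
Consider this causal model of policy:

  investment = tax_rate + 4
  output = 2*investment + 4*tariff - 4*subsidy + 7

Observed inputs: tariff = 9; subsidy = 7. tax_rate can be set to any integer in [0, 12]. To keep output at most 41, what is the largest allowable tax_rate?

tax_rate = 9

Substituting into the output equation gives output = 2*tax_rate + 23.
Require 2*tax_rate + 23 ≤ 41, so tax_rate ≤ 9.
The largest integer in [0, 12] satisfying this is 9.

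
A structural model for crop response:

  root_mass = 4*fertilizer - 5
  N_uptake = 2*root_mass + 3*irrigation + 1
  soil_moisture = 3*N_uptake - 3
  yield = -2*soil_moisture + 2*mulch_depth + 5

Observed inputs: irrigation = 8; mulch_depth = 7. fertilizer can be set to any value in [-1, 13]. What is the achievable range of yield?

-689 to -17

Substituting into the N_uptake equation gives N_uptake = 8*fertilizer + 15.
So soil_moisture = 24*fertilizer + 42.
So yield = -48*fertilizer - 65.
Linear in fertilizer, so extremes are at the endpoints: fertilizer = -1 gives yield = -17; fertilizer = 13 gives yield = -689.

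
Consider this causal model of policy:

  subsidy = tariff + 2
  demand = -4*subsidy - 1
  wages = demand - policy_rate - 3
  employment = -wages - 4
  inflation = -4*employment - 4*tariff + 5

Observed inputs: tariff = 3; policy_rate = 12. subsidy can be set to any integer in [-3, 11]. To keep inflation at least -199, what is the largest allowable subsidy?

subsidy = 9

Intervening on subsidy fixes its value directly, overriding its dependence on tariff.
Substituting into the wages equation gives wages = -4*subsidy - 16.
This gives employment = 4*subsidy + 12.
This gives inflation = -16*subsidy - 55.
Require -16*subsidy - 55 ≥ -199, so subsidy ≤ 9.
The largest integer in [-3, 11] satisfying this is 9.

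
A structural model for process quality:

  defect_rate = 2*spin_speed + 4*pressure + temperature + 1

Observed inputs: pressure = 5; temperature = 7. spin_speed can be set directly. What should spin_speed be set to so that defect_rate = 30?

spin_speed = 1

Substituting into the defect_rate equation gives defect_rate = 2*spin_speed + 28.
Solve 2*spin_speed + 28 = 30: spin_speed = (30 - 28) / 2 = 1.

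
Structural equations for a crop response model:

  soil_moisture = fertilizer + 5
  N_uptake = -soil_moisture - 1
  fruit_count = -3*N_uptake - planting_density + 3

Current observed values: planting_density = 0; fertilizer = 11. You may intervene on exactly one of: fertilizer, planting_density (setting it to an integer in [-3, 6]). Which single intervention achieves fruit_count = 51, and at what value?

set planting_density = 3

Intervening on fertilizer: fruit_count = 3*fertilizer + 21. Reaching 51 requires fertilizer = 10, outside [-3, 6].
Intervening on planting_density: with other inputs at their observed values, fruit_count = -planting_density + 54. Solving for 51 gives planting_density = 3, within [-3, 6].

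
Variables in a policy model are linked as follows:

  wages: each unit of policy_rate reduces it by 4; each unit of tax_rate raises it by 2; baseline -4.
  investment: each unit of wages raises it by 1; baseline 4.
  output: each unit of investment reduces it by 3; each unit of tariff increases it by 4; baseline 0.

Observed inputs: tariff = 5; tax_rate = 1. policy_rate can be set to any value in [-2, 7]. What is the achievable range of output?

-10 to 98

Substituting into the wages equation gives wages = -4*policy_rate - 2.
So investment = -4*policy_rate + 2.
Substituting into the output equation gives output = 12*policy_rate + 14.
Linear in policy_rate, so extremes are at the endpoints: policy_rate = -2 gives output = -10; policy_rate = 7 gives output = 98.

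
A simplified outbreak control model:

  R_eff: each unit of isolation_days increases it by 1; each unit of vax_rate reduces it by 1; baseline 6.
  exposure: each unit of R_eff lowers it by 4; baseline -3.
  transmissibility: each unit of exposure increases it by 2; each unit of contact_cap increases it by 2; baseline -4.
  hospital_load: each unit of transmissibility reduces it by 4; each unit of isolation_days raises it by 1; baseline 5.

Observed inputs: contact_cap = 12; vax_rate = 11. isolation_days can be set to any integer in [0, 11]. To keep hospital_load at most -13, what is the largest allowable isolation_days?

isolation_days = 6

Substituting into the R_eff equation gives R_eff = isolation_days - 5.
Substituting into the exposure equation gives exposure = -4*isolation_days + 17.
Substituting into the transmissibility equation gives transmissibility = -8*isolation_days + 54.
Substituting into the hospital_load equation gives hospital_load = 33*isolation_days - 211.
Require 33*isolation_days - 211 ≤ -13, so isolation_days ≤ 6.
The largest integer in [0, 11] satisfying this is 6.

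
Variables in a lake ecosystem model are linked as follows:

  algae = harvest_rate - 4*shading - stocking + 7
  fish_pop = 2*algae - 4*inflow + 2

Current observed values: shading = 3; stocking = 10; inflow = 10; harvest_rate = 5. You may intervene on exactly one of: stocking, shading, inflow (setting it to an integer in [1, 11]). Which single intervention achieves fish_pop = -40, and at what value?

Intervening on stocking: with other inputs at their observed values, fish_pop = -2*stocking - 38. Solving for -40 gives stocking = 1, within [1, 11].
Intervening on shading: fish_pop = -8*shading - 34. Reaching -40 requires shading = 3/4, not an integer.
Intervening on inflow: fish_pop = -4*inflow - 18. Reaching -40 requires inflow = 11/2, not an integer.

set stocking = 1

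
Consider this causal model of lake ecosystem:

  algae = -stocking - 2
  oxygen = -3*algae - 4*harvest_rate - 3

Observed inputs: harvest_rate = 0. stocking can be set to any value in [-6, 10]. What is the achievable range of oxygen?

Substituting into the oxygen equation gives oxygen = 3*stocking + 3.
Linear in stocking, so extremes are at the endpoints: stocking = -6 gives oxygen = -15; stocking = 10 gives oxygen = 33.

-15 to 33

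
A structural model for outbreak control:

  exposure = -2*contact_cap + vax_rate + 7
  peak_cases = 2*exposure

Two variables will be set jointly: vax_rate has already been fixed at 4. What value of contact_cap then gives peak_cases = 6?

contact_cap = 4

With vax_rate held at 4:
Substituting into the exposure equation gives exposure = -2*contact_cap + 11.
This gives peak_cases = -4*contact_cap + 22.
Solve -4*contact_cap + 22 = 6: contact_cap = (6 - 22) / -4 = 4.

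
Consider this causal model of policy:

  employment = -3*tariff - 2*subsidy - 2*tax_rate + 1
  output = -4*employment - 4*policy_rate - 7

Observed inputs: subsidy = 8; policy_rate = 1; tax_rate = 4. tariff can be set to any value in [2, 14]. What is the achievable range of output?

Substituting into the employment equation gives employment = -3*tariff - 23.
Substituting into the output equation gives output = 12*tariff + 81.
Linear in tariff, so extremes are at the endpoints: tariff = 2 gives output = 105; tariff = 14 gives output = 249.

105 to 249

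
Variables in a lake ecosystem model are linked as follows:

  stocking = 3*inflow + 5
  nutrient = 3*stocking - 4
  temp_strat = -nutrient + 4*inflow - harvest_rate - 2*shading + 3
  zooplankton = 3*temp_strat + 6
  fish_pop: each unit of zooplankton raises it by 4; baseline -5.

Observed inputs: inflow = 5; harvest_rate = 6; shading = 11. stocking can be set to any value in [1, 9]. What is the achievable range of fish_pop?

Intervening on stocking fixes its value directly, overriding its dependence on inflow.
Substituting into the temp_strat equation gives temp_strat = -3*stocking - 1.
This gives zooplankton = -9*stocking + 3.
Substituting into the fish_pop equation gives fish_pop = -36*stocking + 7.
Linear in stocking, so extremes are at the endpoints: stocking = 1 gives fish_pop = -29; stocking = 9 gives fish_pop = -317.

-317 to -29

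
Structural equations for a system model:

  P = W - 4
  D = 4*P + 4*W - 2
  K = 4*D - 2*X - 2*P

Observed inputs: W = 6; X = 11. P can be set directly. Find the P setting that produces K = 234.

Intervening on P fixes its value directly, overriding its dependence on W.
Substituting into the D equation gives D = 4*P + 22.
This gives K = 14*P + 66.
Solve 14*P + 66 = 234: P = (234 - 66) / 14 = 12.

P = 12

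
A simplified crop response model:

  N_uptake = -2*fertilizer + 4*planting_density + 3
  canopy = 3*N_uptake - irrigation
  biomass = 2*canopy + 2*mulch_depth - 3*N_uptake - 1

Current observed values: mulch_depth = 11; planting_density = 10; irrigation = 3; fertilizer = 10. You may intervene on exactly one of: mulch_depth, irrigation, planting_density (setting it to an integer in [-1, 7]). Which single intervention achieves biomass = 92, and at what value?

set irrigation = -1

Intervening on mulch_depth: biomass = 2*mulch_depth + 62. Reaching 92 requires mulch_depth = 15, outside [-1, 7].
Intervening on irrigation: with other inputs at their observed values, biomass = -2*irrigation + 90. Solving for 92 gives irrigation = -1, within [-1, 7].
Intervening on planting_density: biomass = 12*planting_density - 36. Reaching 92 requires planting_density = 32/3, not an integer.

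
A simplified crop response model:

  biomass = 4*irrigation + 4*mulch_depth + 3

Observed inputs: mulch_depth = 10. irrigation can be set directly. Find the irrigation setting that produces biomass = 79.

irrigation = 9

Substituting into the biomass equation gives biomass = 4*irrigation + 43.
Solve 4*irrigation + 43 = 79: irrigation = (79 - 43) / 4 = 9.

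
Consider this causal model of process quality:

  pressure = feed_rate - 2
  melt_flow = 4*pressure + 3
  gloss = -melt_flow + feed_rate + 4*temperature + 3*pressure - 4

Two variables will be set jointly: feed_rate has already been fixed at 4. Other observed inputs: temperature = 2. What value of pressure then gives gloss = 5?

With feed_rate held at 4:
Intervening on pressure fixes its value directly, overriding its dependence on feed_rate.
Substituting into the gloss equation gives gloss = -pressure + 5.
Solve -pressure + 5 = 5: pressure = (5 - 5) / -1 = 0.

pressure = 0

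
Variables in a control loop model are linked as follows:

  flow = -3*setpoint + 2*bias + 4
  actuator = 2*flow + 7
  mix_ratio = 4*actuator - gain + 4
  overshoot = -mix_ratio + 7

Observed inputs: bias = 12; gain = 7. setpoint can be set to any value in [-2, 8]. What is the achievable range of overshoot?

-290 to -50

Substituting into the flow equation gives flow = -3*setpoint + 28.
Substituting into the actuator equation gives actuator = -6*setpoint + 63.
Substituting into the mix_ratio equation gives mix_ratio = -24*setpoint + 249.
Substituting into the overshoot equation gives overshoot = 24*setpoint - 242.
Linear in setpoint, so extremes are at the endpoints: setpoint = -2 gives overshoot = -290; setpoint = 8 gives overshoot = -50.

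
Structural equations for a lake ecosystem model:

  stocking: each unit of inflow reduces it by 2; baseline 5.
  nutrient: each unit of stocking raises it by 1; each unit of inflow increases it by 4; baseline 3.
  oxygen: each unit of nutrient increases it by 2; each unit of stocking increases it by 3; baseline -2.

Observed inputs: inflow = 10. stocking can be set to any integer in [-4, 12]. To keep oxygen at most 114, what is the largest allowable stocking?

Intervening on stocking fixes its value directly, overriding its dependence on inflow.
Substituting into the nutrient equation gives nutrient = stocking + 43.
Substituting into the oxygen equation gives oxygen = 5*stocking + 84.
Require 5*stocking + 84 ≤ 114, so stocking ≤ 6.
The largest integer in [-4, 12] satisfying this is 6.

stocking = 6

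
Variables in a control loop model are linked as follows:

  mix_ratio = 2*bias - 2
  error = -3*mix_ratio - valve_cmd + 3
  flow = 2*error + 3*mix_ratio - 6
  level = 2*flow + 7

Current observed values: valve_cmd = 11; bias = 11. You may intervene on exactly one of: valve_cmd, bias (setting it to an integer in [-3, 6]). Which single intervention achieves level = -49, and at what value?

set bias = 2

Intervening on valve_cmd: level = -4*valve_cmd - 113. Reaching -49 requires valve_cmd = -16, outside [-3, 6].
Intervening on bias: with other inputs at their observed values, level = -12*bias - 25. Solving for -49 gives bias = 2, within [-3, 6].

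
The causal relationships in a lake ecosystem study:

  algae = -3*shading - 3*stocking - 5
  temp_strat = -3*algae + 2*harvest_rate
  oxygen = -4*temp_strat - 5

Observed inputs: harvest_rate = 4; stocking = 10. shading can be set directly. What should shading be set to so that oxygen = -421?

shading = -1

Substituting into the algae equation gives algae = -3*shading - 35.
Substituting into the temp_strat equation gives temp_strat = 9*shading + 113.
Substituting into the oxygen equation gives oxygen = -36*shading - 457.
Solve -36*shading - 457 = -421: shading = (-421 + 457) / -36 = -1.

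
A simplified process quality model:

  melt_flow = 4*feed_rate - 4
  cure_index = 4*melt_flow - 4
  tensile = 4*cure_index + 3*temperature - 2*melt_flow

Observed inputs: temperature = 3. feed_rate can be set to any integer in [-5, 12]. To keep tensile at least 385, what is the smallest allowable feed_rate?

feed_rate = 8

Substituting into the cure_index equation gives cure_index = 16*feed_rate - 20.
Substituting into the tensile equation gives tensile = 56*feed_rate - 63.
Require 56*feed_rate - 63 ≥ 385, so feed_rate ≥ 8.
The smallest integer in [-5, 12] satisfying this is 8.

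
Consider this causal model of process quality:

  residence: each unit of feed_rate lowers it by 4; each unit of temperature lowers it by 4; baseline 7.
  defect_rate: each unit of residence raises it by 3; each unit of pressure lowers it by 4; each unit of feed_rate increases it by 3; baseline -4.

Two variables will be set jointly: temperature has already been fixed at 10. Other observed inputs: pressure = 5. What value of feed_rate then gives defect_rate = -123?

With temperature held at 10:
Substituting into the residence equation gives residence = -4*feed_rate - 33.
So defect_rate = -9*feed_rate - 123.
Solve -9*feed_rate - 123 = -123: feed_rate = (-123 + 123) / -9 = 0.

feed_rate = 0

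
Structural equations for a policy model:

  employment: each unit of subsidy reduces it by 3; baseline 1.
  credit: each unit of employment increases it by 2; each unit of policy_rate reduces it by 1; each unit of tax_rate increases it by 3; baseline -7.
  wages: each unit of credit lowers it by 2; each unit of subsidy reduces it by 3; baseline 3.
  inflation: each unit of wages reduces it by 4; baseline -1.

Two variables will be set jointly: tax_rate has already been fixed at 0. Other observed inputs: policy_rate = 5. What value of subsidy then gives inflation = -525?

subsidy = 12

With tax_rate held at 0:
Substituting into the credit equation gives credit = -6*subsidy - 10.
Substituting into the wages equation gives wages = 9*subsidy + 23.
This gives inflation = -36*subsidy - 93.
Solve -36*subsidy - 93 = -525: subsidy = (-525 + 93) / -36 = 12.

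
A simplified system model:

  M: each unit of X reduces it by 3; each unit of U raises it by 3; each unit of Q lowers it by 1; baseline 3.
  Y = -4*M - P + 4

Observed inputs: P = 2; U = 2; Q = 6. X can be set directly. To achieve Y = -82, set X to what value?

Substituting into the M equation gives M = -3*X + 3.
Substituting into the Y equation gives Y = 12*X - 10.
Solve 12*X - 10 = -82: X = (-82 + 10) / 12 = -6.

X = -6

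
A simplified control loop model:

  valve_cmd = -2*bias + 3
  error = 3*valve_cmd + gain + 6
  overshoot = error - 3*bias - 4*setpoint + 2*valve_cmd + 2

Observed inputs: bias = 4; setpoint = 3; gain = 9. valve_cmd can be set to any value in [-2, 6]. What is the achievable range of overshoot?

Intervening on valve_cmd fixes its value directly, overriding its dependence on bias.
Substituting into the error equation gives error = 3*valve_cmd + 15.
Substituting into the overshoot equation gives overshoot = 5*valve_cmd - 7.
Linear in valve_cmd, so extremes are at the endpoints: valve_cmd = -2 gives overshoot = -17; valve_cmd = 6 gives overshoot = 23.

-17 to 23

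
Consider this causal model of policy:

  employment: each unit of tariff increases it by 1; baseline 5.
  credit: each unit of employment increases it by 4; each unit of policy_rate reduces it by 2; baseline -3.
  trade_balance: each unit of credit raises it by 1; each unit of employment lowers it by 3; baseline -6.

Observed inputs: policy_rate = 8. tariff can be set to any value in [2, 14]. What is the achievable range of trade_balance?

-18 to -6

Substituting into the credit equation gives credit = 4*tariff + 1.
trade_balance becomes tariff - 20.
Linear in tariff, so extremes are at the endpoints: tariff = 2 gives trade_balance = -18; tariff = 14 gives trade_balance = -6.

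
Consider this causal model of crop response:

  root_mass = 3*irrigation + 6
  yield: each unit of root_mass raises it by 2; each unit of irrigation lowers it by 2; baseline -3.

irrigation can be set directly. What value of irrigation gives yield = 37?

irrigation = 7

Substituting into the yield equation gives yield = 4*irrigation + 9.
Solve 4*irrigation + 9 = 37: irrigation = (37 - 9) / 4 = 7.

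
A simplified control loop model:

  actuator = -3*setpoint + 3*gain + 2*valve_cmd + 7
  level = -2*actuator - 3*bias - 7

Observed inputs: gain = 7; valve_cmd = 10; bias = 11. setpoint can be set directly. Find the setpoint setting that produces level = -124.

Substituting into the actuator equation gives actuator = -3*setpoint + 48.
So level = 6*setpoint - 136.
Solve 6*setpoint - 136 = -124: setpoint = (-124 + 136) / 6 = 2.

setpoint = 2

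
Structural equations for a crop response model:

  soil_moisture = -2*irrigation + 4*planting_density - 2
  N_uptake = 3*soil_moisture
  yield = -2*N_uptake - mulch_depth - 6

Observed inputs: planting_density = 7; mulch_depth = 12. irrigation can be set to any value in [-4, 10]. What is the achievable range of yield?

Substituting into the soil_moisture equation gives soil_moisture = -2*irrigation + 26.
This gives N_uptake = -6*irrigation + 78.
So yield = 12*irrigation - 174.
Linear in irrigation, so extremes are at the endpoints: irrigation = -4 gives yield = -222; irrigation = 10 gives yield = -54.

-222 to -54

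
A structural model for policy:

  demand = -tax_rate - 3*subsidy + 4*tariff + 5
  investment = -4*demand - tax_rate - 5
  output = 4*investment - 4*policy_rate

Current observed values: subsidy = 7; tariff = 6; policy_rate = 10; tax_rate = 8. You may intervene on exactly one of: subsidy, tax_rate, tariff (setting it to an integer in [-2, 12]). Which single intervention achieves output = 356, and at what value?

set tariff = -1

Intervening on subsidy: output = 48*subsidy - 428. Reaching 356 requires subsidy = 49/3, not an integer.
Intervening on tax_rate: output = 12*tax_rate - 188. Reaching 356 requires tax_rate = 136/3, not an integer.
Intervening on tariff: with other inputs at their observed values, output = -64*tariff + 292. Solving for 356 gives tariff = -1, within [-2, 12].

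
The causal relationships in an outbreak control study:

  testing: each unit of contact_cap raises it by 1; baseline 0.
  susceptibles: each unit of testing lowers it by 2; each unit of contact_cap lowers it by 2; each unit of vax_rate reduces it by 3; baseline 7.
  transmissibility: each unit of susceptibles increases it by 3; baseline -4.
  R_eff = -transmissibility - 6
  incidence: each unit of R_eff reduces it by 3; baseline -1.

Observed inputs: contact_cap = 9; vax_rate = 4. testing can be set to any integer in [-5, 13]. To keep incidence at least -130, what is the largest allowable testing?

Intervening on testing fixes its value directly, overriding its dependence on contact_cap.
Substituting into the susceptibles equation gives susceptibles = -2*testing - 23.
This gives transmissibility = -6*testing - 73.
R_eff becomes 6*testing + 67.
Substituting into the incidence equation gives incidence = -18*testing - 202.
Require -18*testing - 202 ≥ -130, so testing ≤ -4.
The largest integer in [-5, 13] satisfying this is -4.

testing = -4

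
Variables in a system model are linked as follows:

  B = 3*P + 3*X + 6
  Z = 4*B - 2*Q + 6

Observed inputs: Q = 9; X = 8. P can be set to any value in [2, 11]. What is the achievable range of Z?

Substituting into the B equation gives B = 3*P + 30.
Z becomes 12*P + 108.
Linear in P, so extremes are at the endpoints: P = 2 gives Z = 132; P = 11 gives Z = 240.

132 to 240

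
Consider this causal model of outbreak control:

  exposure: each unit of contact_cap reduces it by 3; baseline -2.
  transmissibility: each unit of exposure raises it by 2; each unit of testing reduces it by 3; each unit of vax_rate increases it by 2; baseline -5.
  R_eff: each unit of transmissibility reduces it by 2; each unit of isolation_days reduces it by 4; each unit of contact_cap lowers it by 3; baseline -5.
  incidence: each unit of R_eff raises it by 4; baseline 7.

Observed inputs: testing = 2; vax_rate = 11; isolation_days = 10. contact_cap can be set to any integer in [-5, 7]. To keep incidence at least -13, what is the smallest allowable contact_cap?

contact_cap = 6

Substituting into the transmissibility equation gives transmissibility = -6*contact_cap + 7.
Substituting into the R_eff equation gives R_eff = 9*contact_cap - 59.
Substituting into the incidence equation gives incidence = 36*contact_cap - 229.
Require 36*contact_cap - 229 ≥ -13, so contact_cap ≥ 6.
The smallest integer in [-5, 7] satisfying this is 6.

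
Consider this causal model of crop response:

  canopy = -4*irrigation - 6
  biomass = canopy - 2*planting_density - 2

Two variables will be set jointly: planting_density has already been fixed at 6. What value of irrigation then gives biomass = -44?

With planting_density held at 6:
Substituting into the biomass equation gives biomass = -4*irrigation - 20.
Solve -4*irrigation - 20 = -44: irrigation = (-44 + 20) / -4 = 6.

irrigation = 6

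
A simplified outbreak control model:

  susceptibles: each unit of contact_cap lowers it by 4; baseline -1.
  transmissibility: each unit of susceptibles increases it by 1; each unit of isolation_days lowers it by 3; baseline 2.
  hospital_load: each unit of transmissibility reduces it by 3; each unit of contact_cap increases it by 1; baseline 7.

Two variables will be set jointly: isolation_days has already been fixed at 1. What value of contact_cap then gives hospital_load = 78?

With isolation_days held at 1:
Substituting into the transmissibility equation gives transmissibility = -4*contact_cap - 2.
Substituting into the hospital_load equation gives hospital_load = 13*contact_cap + 13.
Solve 13*contact_cap + 13 = 78: contact_cap = (78 - 13) / 13 = 5.

contact_cap = 5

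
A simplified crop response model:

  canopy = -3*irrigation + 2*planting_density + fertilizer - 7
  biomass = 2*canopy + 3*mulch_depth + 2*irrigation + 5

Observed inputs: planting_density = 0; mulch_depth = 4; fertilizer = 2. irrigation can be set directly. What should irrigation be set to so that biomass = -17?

Substituting into the canopy equation gives canopy = -3*irrigation - 5.
Substituting into the biomass equation gives biomass = -4*irrigation + 7.
Solve -4*irrigation + 7 = -17: irrigation = (-17 - 7) / -4 = 6.

irrigation = 6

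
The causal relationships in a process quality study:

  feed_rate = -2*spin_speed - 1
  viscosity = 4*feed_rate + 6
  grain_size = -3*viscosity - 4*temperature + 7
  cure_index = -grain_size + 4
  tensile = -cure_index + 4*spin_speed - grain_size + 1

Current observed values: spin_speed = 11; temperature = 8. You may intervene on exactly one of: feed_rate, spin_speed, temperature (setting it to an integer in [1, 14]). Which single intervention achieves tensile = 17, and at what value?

set spin_speed = 5

Intervening on feed_rate: the paths from feed_rate to tensile cancel (net effect zero), leaving tensile = 41; 17 is unreachable this way.
Intervening on spin_speed: with other inputs at their observed values, tensile = 4*spin_speed - 3. Solving for 17 gives spin_speed = 5, within [1, 14].
Intervening on temperature: the paths from temperature to tensile cancel (net effect zero), leaving tensile = 41; 17 is unreachable this way.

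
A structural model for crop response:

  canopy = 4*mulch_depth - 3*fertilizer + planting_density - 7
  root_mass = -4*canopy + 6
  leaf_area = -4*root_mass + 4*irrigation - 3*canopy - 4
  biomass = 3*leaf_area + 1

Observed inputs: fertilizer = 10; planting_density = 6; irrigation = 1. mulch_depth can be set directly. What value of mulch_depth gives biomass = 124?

mulch_depth = 9

Substituting into the canopy equation gives canopy = 4*mulch_depth - 31.
So root_mass = -16*mulch_depth + 130.
Substituting into the leaf_area equation gives leaf_area = 52*mulch_depth - 427.
Substituting into the biomass equation gives biomass = 156*mulch_depth - 1280.
Solve 156*mulch_depth - 1280 = 124: mulch_depth = (124 + 1280) / 156 = 9.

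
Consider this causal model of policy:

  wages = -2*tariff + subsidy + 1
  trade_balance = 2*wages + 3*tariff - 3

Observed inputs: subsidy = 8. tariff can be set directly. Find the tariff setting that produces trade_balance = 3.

tariff = 12

Substituting into the wages equation gives wages = -2*tariff + 9.
Substituting into the trade_balance equation gives trade_balance = -tariff + 15.
Solve -tariff + 15 = 3: tariff = (3 - 15) / -1 = 12.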